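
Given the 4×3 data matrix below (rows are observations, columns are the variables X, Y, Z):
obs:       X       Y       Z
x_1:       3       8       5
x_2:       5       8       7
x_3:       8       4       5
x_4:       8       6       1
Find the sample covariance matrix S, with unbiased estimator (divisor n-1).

Step 1 — column means:
  mean(X) = (3 + 5 + 8 + 8) / 4 = 24/4 = 6
  mean(Y) = (8 + 8 + 4 + 6) / 4 = 26/4 = 6.5
  mean(Z) = (5 + 7 + 5 + 1) / 4 = 18/4 = 4.5

Step 2 — sample covariance S[i,j] = (1/(n-1)) · Σ_k (x_{k,i} - mean_i) · (x_{k,j} - mean_j), with n-1 = 3.
  S[X,X] = ((-3)·(-3) + (-1)·(-1) + (2)·(2) + (2)·(2)) / 3 = 18/3 = 6
  S[X,Y] = ((-3)·(1.5) + (-1)·(1.5) + (2)·(-2.5) + (2)·(-0.5)) / 3 = -12/3 = -4
  S[X,Z] = ((-3)·(0.5) + (-1)·(2.5) + (2)·(0.5) + (2)·(-3.5)) / 3 = -10/3 = -3.3333
  S[Y,Y] = ((1.5)·(1.5) + (1.5)·(1.5) + (-2.5)·(-2.5) + (-0.5)·(-0.5)) / 3 = 11/3 = 3.6667
  S[Y,Z] = ((1.5)·(0.5) + (1.5)·(2.5) + (-2.5)·(0.5) + (-0.5)·(-3.5)) / 3 = 5/3 = 1.6667
  S[Z,Z] = ((0.5)·(0.5) + (2.5)·(2.5) + (0.5)·(0.5) + (-3.5)·(-3.5)) / 3 = 19/3 = 6.3333

S is symmetric (S[j,i] = S[i,j]). Assembling:

S = [[6, -4, -3.3333],
 [-4, 3.6667, 1.6667],
 [-3.3333, 1.6667, 6.3333]]


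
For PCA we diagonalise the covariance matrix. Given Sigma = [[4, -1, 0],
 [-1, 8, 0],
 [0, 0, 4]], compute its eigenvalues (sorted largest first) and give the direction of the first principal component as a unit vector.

Step 1 — characteristic polynomial p(λ) = det(λI - Sigma) = λ³ - tr·λ² + c_1·λ - det, where tr = trace, c_1 = sum of the principal 2×2 minors, det = det(Sigma):
  tr = 4 + 8 + 4 = 16,
  c_1 = (4·8 - (-1)²) + (4·4 - (0)²) + (8·4 - (0)²) = 31 + 16 + 32 = 79,
  det = 4·(8·4 - (0)²) - (-1)·((-1)·4 - (0)·(0)) + (0)·((-1)·(0) - 8·(0)) = 4·(32) - (-1)·(-4) + (0)·(0) = 124.
  So p(λ) = λ³ - 16λ² + 79λ - 124.
Step 2 — look for an integer root (rational root theorem: any rational root is an integer divisor of 124). Testing λ = 4:
  p(4) = 64 - 256 + 316 - 124 = 0  ✓
  Dividing out (λ - 4): p(λ) = (λ - 4)(λ² - 12λ + 31).
Step 3 — remaining eigenvalues from the quadratic λ² - 12λ + 31 = 0:
  Δ = 12² - 4·31 = 144 - 124 = 20,  λ = (12 ± √20)/2 = (12 ± 4.4721)/2 ≈ 8.2361 or 3.7639.
  Sorted: λ_1 = 8.2361,  λ_2 = 4,  λ_3 = 3.7639  (check: sum = 16 = tr ✓).

Step 4 — unit eigenvector for λ_1 ≈ 8.2361: v spans the null space of (Sigma - λ_1 I), whose rows are
  r_1 = (-4.2361, -1, 0),  r_2 = (-1, -0.2361, 0),  r_3 = (0, 0, -4.2361).
  v is orthogonal to every row, so take v ∝ r_1 × r_3 = ((-1)·(-4.2361) - (0)·(0), (0)·(0) - (-4.2361)·(-4.2361), (-4.2361)·(0) - (-1)·(0)) ≈ (4.2361, -17.9443, 0).
  Let u = (4.2361, -17.9443, 0).
  ||u|| = √((4.2361)² + (-17.9443)² + (0)²) = √(339.9412) ≈ 18.4375,  v_1 = u/||u|| ≈ (0.2298, -0.9732, 0) (||v_1|| = 1).

λ_1 = 8.2361,  λ_2 = 4,  λ_3 = 3.7639;  v_1 ≈ (0.2298, -0.9732, 0)


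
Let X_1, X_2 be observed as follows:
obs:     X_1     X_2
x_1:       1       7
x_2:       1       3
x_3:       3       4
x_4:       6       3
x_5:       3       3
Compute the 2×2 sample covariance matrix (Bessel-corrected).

Step 1 — column means:
  mean(X_1) = (1 + 1 + 3 + 6 + 3) / 5 = 14/5 = 2.8
  mean(X_2) = (7 + 3 + 4 + 3 + 3) / 5 = 20/5 = 4

Step 2 — sample covariance S[i,j] = (1/(n-1)) · Σ_k (x_{k,i} - mean_i) · (x_{k,j} - mean_j), with n-1 = 4.
  S[X_1,X_1] = ((-1.8)·(-1.8) + (-1.8)·(-1.8) + (0.2)·(0.2) + (3.2)·(3.2) + (0.2)·(0.2)) / 4 = 16.8/4 = 4.2
  S[X_1,X_2] = ((-1.8)·(3) + (-1.8)·(-1) + (0.2)·(0) + (3.2)·(-1) + (0.2)·(-1)) / 4 = -7/4 = -1.75
  S[X_2,X_2] = ((3)·(3) + (-1)·(-1) + (0)·(0) + (-1)·(-1) + (-1)·(-1)) / 4 = 12/4 = 3

S is symmetric (S[j,i] = S[i,j]). Assembling:

S = [[4.2, -1.75],
 [-1.75, 3]]


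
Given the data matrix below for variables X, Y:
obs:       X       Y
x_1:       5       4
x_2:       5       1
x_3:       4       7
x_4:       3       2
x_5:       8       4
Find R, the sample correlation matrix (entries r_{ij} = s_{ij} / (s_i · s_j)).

Step 1 — column means:
  mean(X) = (5 + 5 + 4 + 3 + 8) / 5 = 25/5 = 5
  mean(Y) = (4 + 1 + 7 + 2 + 4) / 5 = 18/5 = 3.6

Step 2 — sample variances and covariances s[i,j] = (1/(n-1)) · Σ_k (x_{k,i} - mean_i) · (x_{k,j} - mean_j), with n-1 = 4:
  s[X,X] = ((0)·(0) + (0)·(0) + (-1)·(-1) + (-2)·(-2) + (3)·(3)) / 4 = 14/4 = 3.5
  s[X,Y] = ((0)·(0.4) + (0)·(-2.6) + (-1)·(3.4) + (-2)·(-1.6) + (3)·(0.4)) / 4 = 1/4 = 0.25
  s[Y,Y] = ((0.4)·(0.4) + (-2.6)·(-2.6) + (3.4)·(3.4) + (-1.6)·(-1.6) + (0.4)·(0.4)) / 4 = 21.2/4 = 5.3
  Sample standard deviations s_i = √(s[i,i]):
  s(X) = √(3.5) = 1.8708
  s(Y) = √(5.3) = 2.3022

Step 3 — r_{ij} = s_{ij} / (s_i · s_j):
  r[X,X] = 1 (diagonal).
  r[X,Y] = 0.25 / (1.8708 · 2.3022) = 0.25 / 4.307 = 0.058
  r[Y,Y] = 1 (diagonal).

R is symmetric with unit diagonal. Assembling:

R = [[1, 0.058],
 [0.058, 1]]


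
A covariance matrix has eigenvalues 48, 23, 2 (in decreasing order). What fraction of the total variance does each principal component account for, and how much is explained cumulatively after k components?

Step 1 — total variance = trace(Sigma) = Σ λ_i = 48 + 23 + 2 = 73.

Step 2 — fraction explained by component i = λ_i / Σ λ:
  PC1: 48/73 = 0.6575
  PC2: 23/73 = 0.3151
  PC3: 2/73 = 0.0274

Step 3 — cumulative fraction after k components = (λ_1 + ... + λ_k) / Σ λ:
  k = 1: 48/73 = 0.6575
  k = 2: (48 + 23)/73 = 71/73 = 0.9726
  k = 3: (48 + 23 + 2)/73 = 73/73 = 1

Summary (fraction, with percent):

explained: PC1 0.6575 (65.75%), PC2 0.3151 (31.51%), PC3 0.0274 (2.74%);  cumulative: 0.6575, 0.9726, 1


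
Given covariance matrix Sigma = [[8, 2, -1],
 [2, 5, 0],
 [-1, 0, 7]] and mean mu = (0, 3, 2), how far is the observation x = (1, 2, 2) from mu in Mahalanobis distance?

Step 1 — centre the observation: (x - mu) = (1, -1, 0).

Step 2 — invert Sigma (cofactor / det for 3×3, or solve directly):
  Sigma^{-1} = [[0.1417, -0.0567, 0.0202],
 [-0.0567, 0.2227, -0.0081],
 [0.0202, -0.0081, 0.1457]].

Step 3 — form the quadratic (x - mu)^T · Sigma^{-1} · (x - mu):
  Sigma^{-1} · (x - mu) = (0.1984, -0.2794, 0.0283).
  (x - mu)^T · [Sigma^{-1} · (x - mu)] = (1)·(0.1984) + (-1)·(-0.2794) + (0)·(0.0283) = 0.4777.

Step 4 — take square root: d = √(0.4777) ≈ 0.6912.

d(x, mu) = √(0.4777) ≈ 0.6912


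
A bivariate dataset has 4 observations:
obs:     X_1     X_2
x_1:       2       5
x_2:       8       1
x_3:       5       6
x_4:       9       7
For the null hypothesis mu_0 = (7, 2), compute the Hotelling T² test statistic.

Step 1 — sample mean vector:
  mean(X_1) = (2 + 8 + 5 + 9) / 4 = 24/4 = 6
  mean(X_2) = (5 + 1 + 6 + 7) / 4 = 19/4 = 4.75
  x̄ = (6, 4.75),  deviation x̄ - mu_0 = (6, 4.75) - (7, 2) = (-1, 2.75).

Step 2 — sample covariance matrix, S[i,j] = (1/(n-1)) · Σ_k (x_{k,i} - mean_i) · (x_{k,j} - mean_j), divisor n-1 = 3:
  S[X_1,X_1] = ((-4)·(-4) + (2)·(2) + (-1)·(-1) + (3)·(3)) / 3 = 30/3 = 10
  S[X_1,X_2] = ((-4)·(0.25) + (2)·(-3.75) + (-1)·(1.25) + (3)·(2.25)) / 3 = -3/3 = -1
  S[X_2,X_2] = ((0.25)·(0.25) + (-3.75)·(-3.75) + (1.25)·(1.25) + (2.25)·(2.25)) / 3 = 20.75/3 = 6.9167
  S = [[10, -1],
 [-1, 6.9167]].

Step 3 — invert S. det(S) = 10·6.9167 - (-1)² = 68.1667.
  S^{-1} = (1/det) · [[d, -b], [-b, a]] = [[0.1015, 0.0147],
 [0.0147, 0.1467]].

Step 4 — quadratic form (x̄ - mu_0)^T · S^{-1} · (x̄ - mu_0):
  S^{-1} · (x̄ - mu_0) = (-0.0611, 0.3888),
  (x̄ - mu_0)^T · [...] = (-1)·(-0.0611) + (2.75)·(0.3888) = 1.1302.

Step 5 — scale by n: T² = 4 · 1.1302 = 4.5208.

T² ≈ 4.5208


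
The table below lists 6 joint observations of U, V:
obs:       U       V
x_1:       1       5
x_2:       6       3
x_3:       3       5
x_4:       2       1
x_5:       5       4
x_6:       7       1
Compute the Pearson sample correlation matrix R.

Step 1 — column means:
  mean(U) = (1 + 6 + 3 + 2 + 5 + 7) / 6 = 24/6 = 4
  mean(V) = (5 + 3 + 5 + 1 + 4 + 1) / 6 = 19/6 = 3.1667

Step 2 — sample variances and covariances s[i,j] = (1/(n-1)) · Σ_k (x_{k,i} - mean_i) · (x_{k,j} - mean_j), with n-1 = 5:
  s[U,U] = ((-3)·(-3) + (2)·(2) + (-1)·(-1) + (-2)·(-2) + (1)·(1) + (3)·(3)) / 5 = 28/5 = 5.6
  s[U,V] = ((-3)·(1.8333) + (2)·(-0.1667) + (-1)·(1.8333) + (-2)·(-2.1667) + (1)·(0.8333) + (3)·(-2.1667)) / 5 = -9/5 = -1.8
  s[V,V] = ((1.8333)·(1.8333) + (-0.1667)·(-0.1667) + (1.8333)·(1.8333) + (-2.1667)·(-2.1667) + (0.8333)·(0.8333) + (-2.1667)·(-2.1667)) / 5 = 16.8333/5 = 3.3667
  Sample standard deviations s_i = √(s[i,i]):
  s(U) = √(5.6) = 2.3664
  s(V) = √(3.3667) = 1.8348

Step 3 — r_{ij} = s_{ij} / (s_i · s_j):
  r[U,U] = 1 (diagonal).
  r[U,V] = -1.8 / (2.3664 · 1.8348) = -1.8 / 4.342 = -0.4146
  r[V,V] = 1 (diagonal).

R is symmetric with unit diagonal. Assembling:

R = [[1, -0.4146],
 [-0.4146, 1]]


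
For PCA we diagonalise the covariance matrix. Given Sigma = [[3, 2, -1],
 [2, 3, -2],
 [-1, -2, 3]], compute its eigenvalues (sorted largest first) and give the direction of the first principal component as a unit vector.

Step 1 — characteristic polynomial p(λ) = det(λI - Sigma) = λ³ - tr·λ² + c_1·λ - det, where tr = trace, c_1 = sum of the principal 2×2 minors, det = det(Sigma):
  tr = 3 + 3 + 3 = 9,
  c_1 = (3·3 - (2)²) + (3·3 - (-1)²) + (3·3 - (-2)²) = 5 + 8 + 5 = 18,
  det = 3·(3·3 - (-2)²) - (2)·((2)·3 - (-2)·(-1)) + (-1)·((2)·(-2) - 3·(-1)) = 3·(5) - (2)·(4) + (-1)·(-1) = 8.
  So p(λ) = λ³ - 9λ² + 18λ - 8.
Step 2 — look for an integer root (rational root theorem: any rational root is an integer divisor of 8). Testing λ = 2:
  p(2) = 8 - 36 + 36 - 8 = 0  ✓
  Dividing out (λ - 2): p(λ) = (λ - 2)(λ² - 7λ + 4).
Step 3 — remaining eigenvalues from the quadratic λ² - 7λ + 4 = 0:
  Δ = 7² - 4·4 = 49 - 16 = 33,  λ = (7 ± √33)/2 = (7 ± 5.7446)/2 ≈ 6.3723 or 0.6277.
  Sorted: λ_1 = 6.3723,  λ_2 = 2,  λ_3 = 0.6277  (check: sum = 9 = tr ✓).

Step 4 — unit eigenvector for λ_1 ≈ 6.3723: v spans the null space of (Sigma - λ_1 I), whose rows are
  r_1 = (-3.3723, 2, -1),  r_2 = (2, -3.3723, -2),  r_3 = (-1, -2, -3.3723).
  v is orthogonal to every row, so take v ∝ r_1 × r_2 = ((2)·(-2) - (-1)·(-3.3723), (-1)·(2) - (-3.3723)·(-2), (-3.3723)·(-3.3723) - (2)·(2)) ≈ (-7.3723, -8.7446, 7.3723).
  Rescale (multiply by -1 so the first nonzero entry is positive): u = (7.3723, 8.7446, -7.3723).
  ||u|| = √((7.3723)² + (8.7446)² + (-7.3723)²) = √(185.1684) ≈ 13.6077,  v_1 = u/||u|| ≈ (0.5418, 0.6426, -0.5418) (||v_1|| = 1).

λ_1 = 6.3723,  λ_2 = 2,  λ_3 = 0.6277;  v_1 ≈ (0.5418, 0.6426, -0.5418)


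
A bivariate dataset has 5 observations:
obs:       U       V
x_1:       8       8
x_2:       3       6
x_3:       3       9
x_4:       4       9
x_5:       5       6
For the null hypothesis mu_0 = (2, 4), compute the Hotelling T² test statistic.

Step 1 — sample mean vector:
  mean(U) = (8 + 3 + 3 + 4 + 5) / 5 = 23/5 = 4.6
  mean(V) = (8 + 6 + 9 + 9 + 6) / 5 = 38/5 = 7.6
  x̄ = (4.6, 7.6),  deviation x̄ - mu_0 = (4.6, 7.6) - (2, 4) = (2.6, 3.6).

Step 2 — sample covariance matrix, S[i,j] = (1/(n-1)) · Σ_k (x_{k,i} - mean_i) · (x_{k,j} - mean_j), divisor n-1 = 4:
  S[U,U] = ((3.4)·(3.4) + (-1.6)·(-1.6) + (-1.6)·(-1.6) + (-0.6)·(-0.6) + (0.4)·(0.4)) / 4 = 17.2/4 = 4.3
  S[U,V] = ((3.4)·(0.4) + (-1.6)·(-1.6) + (-1.6)·(1.4) + (-0.6)·(1.4) + (0.4)·(-1.6)) / 4 = 0.2/4 = 0.05
  S[V,V] = ((0.4)·(0.4) + (-1.6)·(-1.6) + (1.4)·(1.4) + (1.4)·(1.4) + (-1.6)·(-1.6)) / 4 = 9.2/4 = 2.3
  S = [[4.3, 0.05],
 [0.05, 2.3]].

Step 3 — invert S. det(S) = 4.3·2.3 - (0.05)² = 9.8875.
  S^{-1} = (1/det) · [[d, -b], [-b, a]] = [[0.2326, -0.0051],
 [-0.0051, 0.4349]].

Step 4 — quadratic form (x̄ - mu_0)^T · S^{-1} · (x̄ - mu_0):
  S^{-1} · (x̄ - mu_0) = (0.5866, 1.5525),
  (x̄ - mu_0)^T · [...] = (2.6)·(0.5866) + (3.6)·(1.5525) = 7.114.

Step 5 — scale by n: T² = 5 · 7.114 = 35.5702.

T² ≈ 35.5702


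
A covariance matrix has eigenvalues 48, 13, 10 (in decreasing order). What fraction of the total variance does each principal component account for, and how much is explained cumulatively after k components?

Step 1 — total variance = trace(Sigma) = Σ λ_i = 48 + 13 + 10 = 71.

Step 2 — fraction explained by component i = λ_i / Σ λ:
  PC1: 48/71 = 0.6761
  PC2: 13/71 = 0.1831
  PC3: 10/71 = 0.1408

Step 3 — cumulative fraction after k components = (λ_1 + ... + λ_k) / Σ λ:
  k = 1: 48/71 = 0.6761
  k = 2: (48 + 13)/71 = 61/71 = 0.8592
  k = 3: (48 + 13 + 10)/71 = 71/71 = 1

Summary (fraction, with percent):

explained: PC1 0.6761 (67.61%), PC2 0.1831 (18.31%), PC3 0.1408 (14.08%);  cumulative: 0.6761, 0.8592, 1


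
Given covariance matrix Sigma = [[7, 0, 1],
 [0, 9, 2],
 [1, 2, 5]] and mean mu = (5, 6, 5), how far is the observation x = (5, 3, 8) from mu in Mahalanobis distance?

Step 1 — centre the observation: (x - mu) = (0, -3, 3).

Step 2 — invert Sigma (cofactor / det for 3×3, or solve directly):
  Sigma^{-1} = [[0.1475, 0.0072, -0.0324],
 [0.0072, 0.1223, -0.0504],
 [-0.0324, -0.0504, 0.2266]].

Step 3 — form the quadratic (x - mu)^T · Sigma^{-1} · (x - mu):
  Sigma^{-1} · (x - mu) = (-0.1187, -0.518, 0.8309).
  (x - mu)^T · [Sigma^{-1} · (x - mu)] = (0)·(-0.1187) + (-3)·(-0.518) + (3)·(0.8309) = 4.0468.

Step 4 — take square root: d = √(4.0468) ≈ 2.0117.

d(x, mu) = √(4.0468) ≈ 2.0117


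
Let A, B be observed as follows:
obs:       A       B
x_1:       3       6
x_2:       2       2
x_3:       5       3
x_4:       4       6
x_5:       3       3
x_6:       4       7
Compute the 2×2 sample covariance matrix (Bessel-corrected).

Step 1 — column means:
  mean(A) = (3 + 2 + 5 + 4 + 3 + 4) / 6 = 21/6 = 3.5
  mean(B) = (6 + 2 + 3 + 6 + 3 + 7) / 6 = 27/6 = 4.5

Step 2 — sample covariance S[i,j] = (1/(n-1)) · Σ_k (x_{k,i} - mean_i) · (x_{k,j} - mean_j), with n-1 = 5.
  S[A,A] = ((-0.5)·(-0.5) + (-1.5)·(-1.5) + (1.5)·(1.5) + (0.5)·(0.5) + (-0.5)·(-0.5) + (0.5)·(0.5)) / 5 = 5.5/5 = 1.1
  S[A,B] = ((-0.5)·(1.5) + (-1.5)·(-2.5) + (1.5)·(-1.5) + (0.5)·(1.5) + (-0.5)·(-1.5) + (0.5)·(2.5)) / 5 = 3.5/5 = 0.7
  S[B,B] = ((1.5)·(1.5) + (-2.5)·(-2.5) + (-1.5)·(-1.5) + (1.5)·(1.5) + (-1.5)·(-1.5) + (2.5)·(2.5)) / 5 = 21.5/5 = 4.3

S is symmetric (S[j,i] = S[i,j]). Assembling:

S = [[1.1, 0.7],
 [0.7, 4.3]]


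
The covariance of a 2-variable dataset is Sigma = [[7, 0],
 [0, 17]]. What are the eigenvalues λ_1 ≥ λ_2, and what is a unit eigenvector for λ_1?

Step 1 — characteristic polynomial of 2×2 Sigma:
  det(Sigma - λI) = λ² - trace · λ + det = 0.
  trace = 7 + 17 = 24, det = 7·17 - (0)² = 119.
Step 2 — discriminant:
  Δ = trace² - 4·det = 576 - 476 = 100.
Step 3 — eigenvalues:
  λ = (trace ± √Δ)/2 = (24 ± 10)/2,
  λ_1 = 17,  λ_2 = 7.

Step 4 — unit eigenvector for λ_1: Sigma is diagonal, so its eigenvectors are the coordinate axes. λ_1 = 17 is the diagonal entry on the second coordinate axis, hence
  v_1 = (0, 1) (||v_1|| = 1).

λ_1 = 17,  λ_2 = 7;  v_1 ≈ (0, 1)


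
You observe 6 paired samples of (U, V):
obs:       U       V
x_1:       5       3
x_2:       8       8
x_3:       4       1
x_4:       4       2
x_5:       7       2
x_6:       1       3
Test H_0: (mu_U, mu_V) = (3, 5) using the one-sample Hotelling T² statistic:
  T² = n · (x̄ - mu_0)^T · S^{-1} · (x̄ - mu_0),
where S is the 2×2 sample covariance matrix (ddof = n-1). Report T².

Step 1 — sample mean vector:
  mean(U) = (5 + 8 + 4 + 4 + 7 + 1) / 6 = 29/6 = 4.8333
  mean(V) = (3 + 8 + 1 + 2 + 2 + 3) / 6 = 19/6 = 3.1667
  x̄ = (4.8333, 3.1667),  deviation x̄ - mu_0 = (4.8333, 3.1667) - (3, 5) = (1.8333, -1.8333).

Step 2 — sample covariance matrix, S[i,j] = (1/(n-1)) · Σ_k (x_{k,i} - mean_i) · (x_{k,j} - mean_j), divisor n-1 = 5:
  S[U,U] = ((0.1667)·(0.1667) + (3.1667)·(3.1667) + (-0.8333)·(-0.8333) + (-0.8333)·(-0.8333) + (2.1667)·(2.1667) + (-3.8333)·(-3.8333)) / 5 = 30.8333/5 = 6.1667
  S[U,V] = ((0.1667)·(-0.1667) + (3.1667)·(4.8333) + (-0.8333)·(-2.1667) + (-0.8333)·(-1.1667) + (2.1667)·(-1.1667) + (-3.8333)·(-0.1667)) / 5 = 16.1667/5 = 3.2333
  S[V,V] = ((-0.1667)·(-0.1667) + (4.8333)·(4.8333) + (-2.1667)·(-2.1667) + (-1.1667)·(-1.1667) + (-1.1667)·(-1.1667) + (-0.1667)·(-0.1667)) / 5 = 30.8333/5 = 6.1667
  S = [[6.1667, 3.2333],
 [3.2333, 6.1667]].

Step 3 — invert S. det(S) = 6.1667·6.1667 - (3.2333)² = 27.5733.
  S^{-1} = (1/det) · [[d, -b], [-b, a]] = [[0.2236, -0.1173],
 [-0.1173, 0.2236]].

Step 4 — quadratic form (x̄ - mu_0)^T · S^{-1} · (x̄ - mu_0):
  S^{-1} · (x̄ - mu_0) = (0.625, -0.625),
  (x̄ - mu_0)^T · [...] = (1.8333)·(0.625) + (-1.8333)·(-0.625) = 2.2917.

Step 5 — scale by n: T² = 6 · 2.2917 = 13.75.

T² ≈ 13.75


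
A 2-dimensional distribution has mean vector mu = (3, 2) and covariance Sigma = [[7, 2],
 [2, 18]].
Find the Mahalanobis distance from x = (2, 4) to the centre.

Step 1 — centre the observation: (x - mu) = (-1, 2).

Step 2 — invert Sigma. det(Sigma) = 7·18 - (2)² = 122.
  Sigma^{-1} = (1/det) · [[d, -b], [-b, a]] = [[0.1475, -0.0164],
 [-0.0164, 0.0574]].

Step 3 — form the quadratic (x - mu)^T · Sigma^{-1} · (x - mu):
  Sigma^{-1} · (x - mu) = (-0.1803, 0.1311).
  (x - mu)^T · [Sigma^{-1} · (x - mu)] = (-1)·(-0.1803) + (2)·(0.1311) = 0.4426.

Step 4 — take square root: d = √(0.4426) ≈ 0.6653.

d(x, mu) = √(0.4426) ≈ 0.6653


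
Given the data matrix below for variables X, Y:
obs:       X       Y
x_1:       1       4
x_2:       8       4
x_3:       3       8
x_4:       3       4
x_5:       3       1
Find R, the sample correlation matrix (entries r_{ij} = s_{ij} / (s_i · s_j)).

Step 1 — column means:
  mean(X) = (1 + 8 + 3 + 3 + 3) / 5 = 18/5 = 3.6
  mean(Y) = (4 + 4 + 8 + 4 + 1) / 5 = 21/5 = 4.2

Step 2 — sample variances and covariances s[i,j] = (1/(n-1)) · Σ_k (x_{k,i} - mean_i) · (x_{k,j} - mean_j), with n-1 = 4:
  s[X,X] = ((-2.6)·(-2.6) + (4.4)·(4.4) + (-0.6)·(-0.6) + (-0.6)·(-0.6) + (-0.6)·(-0.6)) / 4 = 27.2/4 = 6.8
  s[X,Y] = ((-2.6)·(-0.2) + (4.4)·(-0.2) + (-0.6)·(3.8) + (-0.6)·(-0.2) + (-0.6)·(-3.2)) / 4 = -0.6/4 = -0.15
  s[Y,Y] = ((-0.2)·(-0.2) + (-0.2)·(-0.2) + (3.8)·(3.8) + (-0.2)·(-0.2) + (-3.2)·(-3.2)) / 4 = 24.8/4 = 6.2
  Sample standard deviations s_i = √(s[i,i]):
  s(X) = √(6.8) = 2.6077
  s(Y) = √(6.2) = 2.49

Step 3 — r_{ij} = s_{ij} / (s_i · s_j):
  r[X,X] = 1 (diagonal).
  r[X,Y] = -0.15 / (2.6077 · 2.49) = -0.15 / 6.4931 = -0.0231
  r[Y,Y] = 1 (diagonal).

R is symmetric with unit diagonal. Assembling:

R = [[1, -0.0231],
 [-0.0231, 1]]


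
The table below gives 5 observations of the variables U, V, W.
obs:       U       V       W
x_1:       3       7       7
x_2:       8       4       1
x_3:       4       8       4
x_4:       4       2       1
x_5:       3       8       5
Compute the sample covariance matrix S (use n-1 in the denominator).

Step 1 — column means:
  mean(U) = (3 + 8 + 4 + 4 + 3) / 5 = 22/5 = 4.4
  mean(V) = (7 + 4 + 8 + 2 + 8) / 5 = 29/5 = 5.8
  mean(W) = (7 + 1 + 4 + 1 + 5) / 5 = 18/5 = 3.6

Step 2 — sample covariance S[i,j] = (1/(n-1)) · Σ_k (x_{k,i} - mean_i) · (x_{k,j} - mean_j), with n-1 = 4.
  S[U,U] = ((-1.4)·(-1.4) + (3.6)·(3.6) + (-0.4)·(-0.4) + (-0.4)·(-0.4) + (-1.4)·(-1.4)) / 4 = 17.2/4 = 4.3
  S[U,V] = ((-1.4)·(1.2) + (3.6)·(-1.8) + (-0.4)·(2.2) + (-0.4)·(-3.8) + (-1.4)·(2.2)) / 4 = -10.6/4 = -2.65
  S[U,W] = ((-1.4)·(3.4) + (3.6)·(-2.6) + (-0.4)·(0.4) + (-0.4)·(-2.6) + (-1.4)·(1.4)) / 4 = -15.2/4 = -3.8
  S[V,V] = ((1.2)·(1.2) + (-1.8)·(-1.8) + (2.2)·(2.2) + (-3.8)·(-3.8) + (2.2)·(2.2)) / 4 = 28.8/4 = 7.2
  S[V,W] = ((1.2)·(3.4) + (-1.8)·(-2.6) + (2.2)·(0.4) + (-3.8)·(-2.6) + (2.2)·(1.4)) / 4 = 22.6/4 = 5.65
  S[W,W] = ((3.4)·(3.4) + (-2.6)·(-2.6) + (0.4)·(0.4) + (-2.6)·(-2.6) + (1.4)·(1.4)) / 4 = 27.2/4 = 6.8

S is symmetric (S[j,i] = S[i,j]). Assembling:

S = [[4.3, -2.65, -3.8],
 [-2.65, 7.2, 5.65],
 [-3.8, 5.65, 6.8]]


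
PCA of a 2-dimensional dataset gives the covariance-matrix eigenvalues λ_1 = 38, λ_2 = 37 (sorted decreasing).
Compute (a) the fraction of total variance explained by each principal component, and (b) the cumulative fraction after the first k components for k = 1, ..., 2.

Step 1 — total variance = trace(Sigma) = Σ λ_i = 38 + 37 = 75.

Step 2 — fraction explained by component i = λ_i / Σ λ:
  PC1: 38/75 = 0.5067
  PC2: 37/75 = 0.4933

Step 3 — cumulative fraction after k components = (λ_1 + ... + λ_k) / Σ λ:
  k = 1: 38/75 = 0.5067
  k = 2: (38 + 37)/75 = 75/75 = 1

Summary (fraction, with percent):

explained: PC1 0.5067 (50.67%), PC2 0.4933 (49.33%);  cumulative: 0.5067, 1


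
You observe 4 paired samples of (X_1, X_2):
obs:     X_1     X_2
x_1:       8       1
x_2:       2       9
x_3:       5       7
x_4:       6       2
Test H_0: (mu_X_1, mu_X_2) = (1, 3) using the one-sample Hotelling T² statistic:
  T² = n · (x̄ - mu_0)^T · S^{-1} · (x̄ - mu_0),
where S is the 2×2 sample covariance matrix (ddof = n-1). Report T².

Step 1 — sample mean vector:
  mean(X_1) = (8 + 2 + 5 + 6) / 4 = 21/4 = 5.25
  mean(X_2) = (1 + 9 + 7 + 2) / 4 = 19/4 = 4.75
  x̄ = (5.25, 4.75),  deviation x̄ - mu_0 = (5.25, 4.75) - (1, 3) = (4.25, 1.75).

Step 2 — sample covariance matrix, S[i,j] = (1/(n-1)) · Σ_k (x_{k,i} - mean_i) · (x_{k,j} - mean_j), divisor n-1 = 3:
  S[X_1,X_1] = ((2.75)·(2.75) + (-3.25)·(-3.25) + (-0.25)·(-0.25) + (0.75)·(0.75)) / 3 = 18.75/3 = 6.25
  S[X_1,X_2] = ((2.75)·(-3.75) + (-3.25)·(4.25) + (-0.25)·(2.25) + (0.75)·(-2.75)) / 3 = -26.75/3 = -8.9167
  S[X_2,X_2] = ((-3.75)·(-3.75) + (4.25)·(4.25) + (2.25)·(2.25) + (-2.75)·(-2.75)) / 3 = 44.75/3 = 14.9167
  S = [[6.25, -8.9167],
 [-8.9167, 14.9167]].

Step 3 — invert S. det(S) = 6.25·14.9167 - (-8.9167)² = 13.7222.
  S^{-1} = (1/det) · [[d, -b], [-b, a]] = [[1.087, 0.6498],
 [0.6498, 0.4555]].

Step 4 — quadratic form (x̄ - mu_0)^T · S^{-1} · (x̄ - mu_0):
  S^{-1} · (x̄ - mu_0) = (5.7571, 3.5587),
  (x̄ - mu_0)^T · [...] = (4.25)·(5.7571) + (1.75)·(3.5587) = 30.6953.

Step 5 — scale by n: T² = 4 · 30.6953 = 122.7814.

T² ≈ 122.7814


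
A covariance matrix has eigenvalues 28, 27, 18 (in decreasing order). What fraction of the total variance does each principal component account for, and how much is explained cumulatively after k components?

Step 1 — total variance = trace(Sigma) = Σ λ_i = 28 + 27 + 18 = 73.

Step 2 — fraction explained by component i = λ_i / Σ λ:
  PC1: 28/73 = 0.3836
  PC2: 27/73 = 0.3699
  PC3: 18/73 = 0.2466

Step 3 — cumulative fraction after k components = (λ_1 + ... + λ_k) / Σ λ:
  k = 1: 28/73 = 0.3836
  k = 2: (28 + 27)/73 = 55/73 = 0.7534
  k = 3: (28 + 27 + 18)/73 = 73/73 = 1

Summary (fraction, with percent):

explained: PC1 0.3836 (38.36%), PC2 0.3699 (36.99%), PC3 0.2466 (24.66%);  cumulative: 0.3836, 0.7534, 1


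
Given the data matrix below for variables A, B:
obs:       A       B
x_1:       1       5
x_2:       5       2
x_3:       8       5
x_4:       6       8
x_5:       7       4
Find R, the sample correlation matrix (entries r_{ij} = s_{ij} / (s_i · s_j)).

Step 1 — column means:
  mean(A) = (1 + 5 + 8 + 6 + 7) / 5 = 27/5 = 5.4
  mean(B) = (5 + 2 + 5 + 8 + 4) / 5 = 24/5 = 4.8

Step 2 — sample variances and covariances s[i,j] = (1/(n-1)) · Σ_k (x_{k,i} - mean_i) · (x_{k,j} - mean_j), with n-1 = 4:
  s[A,A] = ((-4.4)·(-4.4) + (-0.4)·(-0.4) + (2.6)·(2.6) + (0.6)·(0.6) + (1.6)·(1.6)) / 4 = 29.2/4 = 7.3
  s[A,B] = ((-4.4)·(0.2) + (-0.4)·(-2.8) + (2.6)·(0.2) + (0.6)·(3.2) + (1.6)·(-0.8)) / 4 = 1.4/4 = 0.35
  s[B,B] = ((0.2)·(0.2) + (-2.8)·(-2.8) + (0.2)·(0.2) + (3.2)·(3.2) + (-0.8)·(-0.8)) / 4 = 18.8/4 = 4.7
  Sample standard deviations s_i = √(s[i,i]):
  s(A) = √(7.3) = 2.7019
  s(B) = √(4.7) = 2.1679

Step 3 — r_{ij} = s_{ij} / (s_i · s_j):
  r[A,A] = 1 (diagonal).
  r[A,B] = 0.35 / (2.7019 · 2.1679) = 0.35 / 5.8575 = 0.0598
  r[B,B] = 1 (diagonal).

R is symmetric with unit diagonal. Assembling:

R = [[1, 0.0598],
 [0.0598, 1]]


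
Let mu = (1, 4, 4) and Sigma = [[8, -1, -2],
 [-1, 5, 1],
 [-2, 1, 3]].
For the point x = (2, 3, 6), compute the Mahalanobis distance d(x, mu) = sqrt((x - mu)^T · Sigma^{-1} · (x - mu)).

Step 1 — centre the observation: (x - mu) = (1, -1, 2).

Step 2 — invert Sigma (cofactor / det for 3×3, or solve directly):
  Sigma^{-1} = [[0.1505, 0.0108, 0.0968],
 [0.0108, 0.2151, -0.0645],
 [0.0968, -0.0645, 0.4194]].

Step 3 — form the quadratic (x - mu)^T · Sigma^{-1} · (x - mu):
  Sigma^{-1} · (x - mu) = (0.3333, -0.3333, 1).
  (x - mu)^T · [Sigma^{-1} · (x - mu)] = (1)·(0.3333) + (-1)·(-0.3333) + (2)·(1) = 2.6667.

Step 4 — take square root: d = √(2.6667) ≈ 1.633.

d(x, mu) = √(2.6667) ≈ 1.633


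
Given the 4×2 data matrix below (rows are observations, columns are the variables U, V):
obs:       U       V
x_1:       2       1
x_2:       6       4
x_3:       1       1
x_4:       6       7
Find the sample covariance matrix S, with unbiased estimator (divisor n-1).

Step 1 — column means:
  mean(U) = (2 + 6 + 1 + 6) / 4 = 15/4 = 3.75
  mean(V) = (1 + 4 + 1 + 7) / 4 = 13/4 = 3.25

Step 2 — sample covariance S[i,j] = (1/(n-1)) · Σ_k (x_{k,i} - mean_i) · (x_{k,j} - mean_j), with n-1 = 3.
  S[U,U] = ((-1.75)·(-1.75) + (2.25)·(2.25) + (-2.75)·(-2.75) + (2.25)·(2.25)) / 3 = 20.75/3 = 6.9167
  S[U,V] = ((-1.75)·(-2.25) + (2.25)·(0.75) + (-2.75)·(-2.25) + (2.25)·(3.75)) / 3 = 20.25/3 = 6.75
  S[V,V] = ((-2.25)·(-2.25) + (0.75)·(0.75) + (-2.25)·(-2.25) + (3.75)·(3.75)) / 3 = 24.75/3 = 8.25

S is symmetric (S[j,i] = S[i,j]). Assembling:

S = [[6.9167, 6.75],
 [6.75, 8.25]]


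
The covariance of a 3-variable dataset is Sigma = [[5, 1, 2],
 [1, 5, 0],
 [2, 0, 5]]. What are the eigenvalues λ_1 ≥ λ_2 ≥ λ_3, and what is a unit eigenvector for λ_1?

Step 1 — characteristic polynomial p(λ) = det(λI - Sigma) = λ³ - tr·λ² + c_1·λ - det, where tr = trace, c_1 = sum of the principal 2×2 minors, det = det(Sigma):
  tr = 5 + 5 + 5 = 15,
  c_1 = (5·5 - (1)²) + (5·5 - (2)²) + (5·5 - (0)²) = 24 + 21 + 25 = 70,
  det = 5·(5·5 - (0)²) - (1)·((1)·5 - (0)·(2)) + (2)·((1)·(0) - 5·(2)) = 5·(25) - (1)·(5) + (2)·(-10) = 100.
  So p(λ) = λ³ - 15λ² + 70λ - 100.
Step 2 — look for an integer root (rational root theorem: any rational root is an integer divisor of 100). Testing λ = 5:
  p(5) = 125 - 375 + 350 - 100 = 0  ✓
  Dividing out (λ - 5): p(λ) = (λ - 5)(λ² - 10λ + 20).
Step 3 — remaining eigenvalues from the quadratic λ² - 10λ + 20 = 0:
  Δ = 10² - 4·20 = 100 - 80 = 20,  λ = (10 ± √20)/2 = (10 ± 4.4721)/2 ≈ 7.2361 or 2.7639.
  Sorted: λ_1 = 7.2361,  λ_2 = 5,  λ_3 = 2.7639  (check: sum = 15 = tr ✓).

Step 4 — unit eigenvector for λ_1 ≈ 7.2361: v spans the null space of (Sigma - λ_1 I), whose rows are
  r_1 = (-2.2361, 1, 2),  r_2 = (1, -2.2361, 0),  r_3 = (2, 0, -2.2361).
  v is orthogonal to every row, so take v ∝ r_1 × r_2 = ((1)·(0) - (2)·(-2.2361), (2)·(1) - (-2.2361)·(0), (-2.2361)·(-2.2361) - (1)·(1)) ≈ (4.4721, 2, 4).
  Let u = (4.4721, 2, 4).
  ||u|| = √((4.4721)² + (2)² + (4)²) = √(40) ≈ 6.3246,  v_1 = u/||u|| ≈ (0.7071, 0.3162, 0.6325) (||v_1|| = 1).

λ_1 = 7.2361,  λ_2 = 5,  λ_3 = 2.7639;  v_1 ≈ (0.7071, 0.3162, 0.6325)


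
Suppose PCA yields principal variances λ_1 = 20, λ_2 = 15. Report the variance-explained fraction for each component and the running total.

Step 1 — total variance = trace(Sigma) = Σ λ_i = 20 + 15 = 35.

Step 2 — fraction explained by component i = λ_i / Σ λ:
  PC1: 20/35 = 0.5714
  PC2: 15/35 = 0.4286

Step 3 — cumulative fraction after k components = (λ_1 + ... + λ_k) / Σ λ:
  k = 1: 20/35 = 0.5714
  k = 2: (20 + 15)/35 = 35/35 = 1

Summary (fraction, with percent):

explained: PC1 0.5714 (57.14%), PC2 0.4286 (42.86%);  cumulative: 0.5714, 1


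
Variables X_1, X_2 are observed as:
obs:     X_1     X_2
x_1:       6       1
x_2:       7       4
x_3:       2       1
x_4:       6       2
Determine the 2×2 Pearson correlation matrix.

Step 1 — column means:
  mean(X_1) = (6 + 7 + 2 + 6) / 4 = 21/4 = 5.25
  mean(X_2) = (1 + 4 + 1 + 2) / 4 = 8/4 = 2

Step 2 — sample variances and covariances s[i,j] = (1/(n-1)) · Σ_k (x_{k,i} - mean_i) · (x_{k,j} - mean_j), with n-1 = 3:
  s[X_1,X_1] = ((0.75)·(0.75) + (1.75)·(1.75) + (-3.25)·(-3.25) + (0.75)·(0.75)) / 3 = 14.75/3 = 4.9167
  s[X_1,X_2] = ((0.75)·(-1) + (1.75)·(2) + (-3.25)·(-1) + (0.75)·(0)) / 3 = 6/3 = 2
  s[X_2,X_2] = ((-1)·(-1) + (2)·(2) + (-1)·(-1) + (0)·(0)) / 3 = 6/3 = 2
  Sample standard deviations s_i = √(s[i,i]):
  s(X_1) = √(4.9167) = 2.2174
  s(X_2) = √(2) = 1.4142

Step 3 — r_{ij} = s_{ij} / (s_i · s_j):
  r[X_1,X_1] = 1 (diagonal).
  r[X_1,X_2] = 2 / (2.2174 · 1.4142) = 2 / 3.1358 = 0.6378
  r[X_2,X_2] = 1 (diagonal).

R is symmetric with unit diagonal. Assembling:

R = [[1, 0.6378],
 [0.6378, 1]]


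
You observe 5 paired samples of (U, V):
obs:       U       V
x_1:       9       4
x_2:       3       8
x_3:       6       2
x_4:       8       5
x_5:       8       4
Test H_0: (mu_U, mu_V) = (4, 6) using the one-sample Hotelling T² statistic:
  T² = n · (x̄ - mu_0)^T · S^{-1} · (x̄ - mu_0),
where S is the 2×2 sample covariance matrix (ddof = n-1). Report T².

Step 1 — sample mean vector:
  mean(U) = (9 + 3 + 6 + 8 + 8) / 5 = 34/5 = 6.8
  mean(V) = (4 + 8 + 2 + 5 + 4) / 5 = 23/5 = 4.6
  x̄ = (6.8, 4.6),  deviation x̄ - mu_0 = (6.8, 4.6) - (4, 6) = (2.8, -1.4).

Step 2 — sample covariance matrix, S[i,j] = (1/(n-1)) · Σ_k (x_{k,i} - mean_i) · (x_{k,j} - mean_j), divisor n-1 = 4:
  S[U,U] = ((2.2)·(2.2) + (-3.8)·(-3.8) + (-0.8)·(-0.8) + (1.2)·(1.2) + (1.2)·(1.2)) / 4 = 22.8/4 = 5.7
  S[U,V] = ((2.2)·(-0.6) + (-3.8)·(3.4) + (-0.8)·(-2.6) + (1.2)·(0.4) + (1.2)·(-0.6)) / 4 = -12.4/4 = -3.1
  S[V,V] = ((-0.6)·(-0.6) + (3.4)·(3.4) + (-2.6)·(-2.6) + (0.4)·(0.4) + (-0.6)·(-0.6)) / 4 = 19.2/4 = 4.8
  S = [[5.7, -3.1],
 [-3.1, 4.8]].

Step 3 — invert S. det(S) = 5.7·4.8 - (-3.1)² = 17.75.
  S^{-1} = (1/det) · [[d, -b], [-b, a]] = [[0.2704, 0.1746],
 [0.1746, 0.3211]].

Step 4 — quadratic form (x̄ - mu_0)^T · S^{-1} · (x̄ - mu_0):
  S^{-1} · (x̄ - mu_0) = (0.5127, 0.0394),
  (x̄ - mu_0)^T · [...] = (2.8)·(0.5127) + (-1.4)·(0.0394) = 1.3803.

Step 5 — scale by n: T² = 5 · 1.3803 = 6.9014.

T² ≈ 6.9014


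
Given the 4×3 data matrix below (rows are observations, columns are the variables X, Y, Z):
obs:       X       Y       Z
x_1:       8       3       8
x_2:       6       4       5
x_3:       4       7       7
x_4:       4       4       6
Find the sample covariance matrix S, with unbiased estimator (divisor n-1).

Step 1 — column means:
  mean(X) = (8 + 6 + 4 + 4) / 4 = 22/4 = 5.5
  mean(Y) = (3 + 4 + 7 + 4) / 4 = 18/4 = 4.5
  mean(Z) = (8 + 5 + 7 + 6) / 4 = 26/4 = 6.5

Step 2 — sample covariance S[i,j] = (1/(n-1)) · Σ_k (x_{k,i} - mean_i) · (x_{k,j} - mean_j), with n-1 = 3.
  S[X,X] = ((2.5)·(2.5) + (0.5)·(0.5) + (-1.5)·(-1.5) + (-1.5)·(-1.5)) / 3 = 11/3 = 3.6667
  S[X,Y] = ((2.5)·(-1.5) + (0.5)·(-0.5) + (-1.5)·(2.5) + (-1.5)·(-0.5)) / 3 = -7/3 = -2.3333
  S[X,Z] = ((2.5)·(1.5) + (0.5)·(-1.5) + (-1.5)·(0.5) + (-1.5)·(-0.5)) / 3 = 3/3 = 1
  S[Y,Y] = ((-1.5)·(-1.5) + (-0.5)·(-0.5) + (2.5)·(2.5) + (-0.5)·(-0.5)) / 3 = 9/3 = 3
  S[Y,Z] = ((-1.5)·(1.5) + (-0.5)·(-1.5) + (2.5)·(0.5) + (-0.5)·(-0.5)) / 3 = 0/3 = 0
  S[Z,Z] = ((1.5)·(1.5) + (-1.5)·(-1.5) + (0.5)·(0.5) + (-0.5)·(-0.5)) / 3 = 5/3 = 1.6667

S is symmetric (S[j,i] = S[i,j]). Assembling:

S = [[3.6667, -2.3333, 1],
 [-2.3333, 3, 0],
 [1, 0, 1.6667]]


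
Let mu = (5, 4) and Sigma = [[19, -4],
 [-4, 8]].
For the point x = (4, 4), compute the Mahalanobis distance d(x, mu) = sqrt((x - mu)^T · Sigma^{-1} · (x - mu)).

Step 1 — centre the observation: (x - mu) = (-1, 0).

Step 2 — invert Sigma. det(Sigma) = 19·8 - (-4)² = 136.
  Sigma^{-1} = (1/det) · [[d, -b], [-b, a]] = [[0.0588, 0.0294],
 [0.0294, 0.1397]].

Step 3 — form the quadratic (x - mu)^T · Sigma^{-1} · (x - mu):
  Sigma^{-1} · (x - mu) = (-0.0588, -0.0294).
  (x - mu)^T · [Sigma^{-1} · (x - mu)] = (-1)·(-0.0588) + (0)·(-0.0294) = 0.0588.

Step 4 — take square root: d = √(0.0588) ≈ 0.2425.

d(x, mu) = √(0.0588) ≈ 0.2425


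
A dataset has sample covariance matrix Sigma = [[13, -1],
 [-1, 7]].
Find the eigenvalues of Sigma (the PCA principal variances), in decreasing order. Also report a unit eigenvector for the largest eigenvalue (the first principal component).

Step 1 — characteristic polynomial of 2×2 Sigma:
  det(Sigma - λI) = λ² - trace · λ + det = 0.
  trace = 13 + 7 = 20, det = 13·7 - (-1)² = 90.
Step 2 — discriminant:
  Δ = trace² - 4·det = 400 - 360 = 40.
Step 3 — eigenvalues:
  λ = (trace ± √Δ)/2 = (20 ± 6.3246)/2,
  λ_1 = 13.1623,  λ_2 = 6.8377.

Step 4 — unit eigenvector for λ_1: solve (Sigma - λ_1 I)v = 0. First row:
  (13 - 13.1623)·v_x + (-1)·v_y = 0, i.e. (-0.1623)·v_x + (-1)·v_y = 0,
  so v ∝ (b, λ_1 - a) = (-1, 0.1623); multiply by -1 so the first entry is positive: u = (1, -0.1623).
  ||u|| = √((1)² + (-0.1623)²) = √(1.0263) ≈ 1.0131,
  v_1 = u/||u|| ≈ (0.9871, -0.1602) (||v_1|| = 1).

λ_1 = 13.1623,  λ_2 = 6.8377;  v_1 ≈ (0.9871, -0.1602)


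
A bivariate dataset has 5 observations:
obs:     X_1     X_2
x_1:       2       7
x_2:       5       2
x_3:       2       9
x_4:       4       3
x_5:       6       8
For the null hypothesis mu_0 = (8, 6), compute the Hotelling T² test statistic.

Step 1 — sample mean vector:
  mean(X_1) = (2 + 5 + 2 + 4 + 6) / 5 = 19/5 = 3.8
  mean(X_2) = (7 + 2 + 9 + 3 + 8) / 5 = 29/5 = 5.8
  x̄ = (3.8, 5.8),  deviation x̄ - mu_0 = (3.8, 5.8) - (8, 6) = (-4.2, -0.2).

Step 2 — sample covariance matrix, S[i,j] = (1/(n-1)) · Σ_k (x_{k,i} - mean_i) · (x_{k,j} - mean_j), divisor n-1 = 4:
  S[X_1,X_1] = ((-1.8)·(-1.8) + (1.2)·(1.2) + (-1.8)·(-1.8) + (0.2)·(0.2) + (2.2)·(2.2)) / 4 = 12.8/4 = 3.2
  S[X_1,X_2] = ((-1.8)·(1.2) + (1.2)·(-3.8) + (-1.8)·(3.2) + (0.2)·(-2.8) + (2.2)·(2.2)) / 4 = -8.2/4 = -2.05
  S[X_2,X_2] = ((1.2)·(1.2) + (-3.8)·(-3.8) + (3.2)·(3.2) + (-2.8)·(-2.8) + (2.2)·(2.2)) / 4 = 38.8/4 = 9.7
  S = [[3.2, -2.05],
 [-2.05, 9.7]].

Step 3 — invert S. det(S) = 3.2·9.7 - (-2.05)² = 26.8375.
  S^{-1} = (1/det) · [[d, -b], [-b, a]] = [[0.3614, 0.0764],
 [0.0764, 0.1192]].

Step 4 — quadratic form (x̄ - mu_0)^T · S^{-1} · (x̄ - mu_0):
  S^{-1} · (x̄ - mu_0) = (-1.5333, -0.3447),
  (x̄ - mu_0)^T · [...] = (-4.2)·(-1.5333) + (-0.2)·(-0.3447) = 6.5088.

Step 5 — scale by n: T² = 5 · 6.5088 = 32.544.

T² ≈ 32.544


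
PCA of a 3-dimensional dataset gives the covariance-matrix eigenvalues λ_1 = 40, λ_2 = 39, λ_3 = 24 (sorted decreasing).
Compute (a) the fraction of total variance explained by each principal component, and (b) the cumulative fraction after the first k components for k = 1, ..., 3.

Step 1 — total variance = trace(Sigma) = Σ λ_i = 40 + 39 + 24 = 103.

Step 2 — fraction explained by component i = λ_i / Σ λ:
  PC1: 40/103 = 0.3883
  PC2: 39/103 = 0.3786
  PC3: 24/103 = 0.233

Step 3 — cumulative fraction after k components = (λ_1 + ... + λ_k) / Σ λ:
  k = 1: 40/103 = 0.3883
  k = 2: (40 + 39)/103 = 79/103 = 0.767
  k = 3: (40 + 39 + 24)/103 = 103/103 = 1

Summary (fraction, with percent):

explained: PC1 0.3883 (38.83%), PC2 0.3786 (37.86%), PC3 0.233 (23.3%);  cumulative: 0.3883, 0.767, 1


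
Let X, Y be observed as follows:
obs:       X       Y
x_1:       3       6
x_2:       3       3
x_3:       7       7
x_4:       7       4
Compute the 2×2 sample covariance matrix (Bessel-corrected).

Step 1 — column means:
  mean(X) = (3 + 3 + 7 + 7) / 4 = 20/4 = 5
  mean(Y) = (6 + 3 + 7 + 4) / 4 = 20/4 = 5

Step 2 — sample covariance S[i,j] = (1/(n-1)) · Σ_k (x_{k,i} - mean_i) · (x_{k,j} - mean_j), with n-1 = 3.
  S[X,X] = ((-2)·(-2) + (-2)·(-2) + (2)·(2) + (2)·(2)) / 3 = 16/3 = 5.3333
  S[X,Y] = ((-2)·(1) + (-2)·(-2) + (2)·(2) + (2)·(-1)) / 3 = 4/3 = 1.3333
  S[Y,Y] = ((1)·(1) + (-2)·(-2) + (2)·(2) + (-1)·(-1)) / 3 = 10/3 = 3.3333

S is symmetric (S[j,i] = S[i,j]). Assembling:

S = [[5.3333, 1.3333],
 [1.3333, 3.3333]]


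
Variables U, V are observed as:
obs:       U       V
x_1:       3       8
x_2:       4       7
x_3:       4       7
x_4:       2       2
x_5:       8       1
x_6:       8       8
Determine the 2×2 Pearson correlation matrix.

Step 1 — column means:
  mean(U) = (3 + 4 + 4 + 2 + 8 + 8) / 6 = 29/6 = 4.8333
  mean(V) = (8 + 7 + 7 + 2 + 1 + 8) / 6 = 33/6 = 5.5

Step 2 — sample variances and covariances s[i,j] = (1/(n-1)) · Σ_k (x_{k,i} - mean_i) · (x_{k,j} - mean_j), with n-1 = 5:
  s[U,U] = ((-1.8333)·(-1.8333) + (-0.8333)·(-0.8333) + (-0.8333)·(-0.8333) + (-2.8333)·(-2.8333) + (3.1667)·(3.1667) + (3.1667)·(3.1667)) / 5 = 32.8333/5 = 6.5667
  s[U,V] = ((-1.8333)·(2.5) + (-0.8333)·(1.5) + (-0.8333)·(1.5) + (-2.8333)·(-3.5) + (3.1667)·(-4.5) + (3.1667)·(2.5)) / 5 = -3.5/5 = -0.7
  s[V,V] = ((2.5)·(2.5) + (1.5)·(1.5) + (1.5)·(1.5) + (-3.5)·(-3.5) + (-4.5)·(-4.5) + (2.5)·(2.5)) / 5 = 49.5/5 = 9.9
  Sample standard deviations s_i = √(s[i,i]):
  s(U) = √(6.5667) = 2.5626
  s(V) = √(9.9) = 3.1464

Step 3 — r_{ij} = s_{ij} / (s_i · s_j):
  r[U,U] = 1 (diagonal).
  r[U,V] = -0.7 / (2.5626 · 3.1464) = -0.7 / 8.0629 = -0.0868
  r[V,V] = 1 (diagonal).

R is symmetric with unit diagonal. Assembling:

R = [[1, -0.0868],
 [-0.0868, 1]]


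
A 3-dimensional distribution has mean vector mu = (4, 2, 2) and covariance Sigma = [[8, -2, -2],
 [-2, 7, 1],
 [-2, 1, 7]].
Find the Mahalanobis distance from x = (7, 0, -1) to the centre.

Step 1 — centre the observation: (x - mu) = (3, -2, -3).

Step 2 — invert Sigma (cofactor / det for 3×3, or solve directly):
  Sigma^{-1} = [[0.1429, 0.0357, 0.0357],
 [0.0357, 0.1548, -0.0119],
 [0.0357, -0.0119, 0.1548]].

Step 3 — form the quadratic (x - mu)^T · Sigma^{-1} · (x - mu):
  Sigma^{-1} · (x - mu) = (0.25, -0.1667, -0.3333).
  (x - mu)^T · [Sigma^{-1} · (x - mu)] = (3)·(0.25) + (-2)·(-0.1667) + (-3)·(-0.3333) = 2.0833.

Step 4 — take square root: d = √(2.0833) ≈ 1.4434.

d(x, mu) = √(2.0833) ≈ 1.4434


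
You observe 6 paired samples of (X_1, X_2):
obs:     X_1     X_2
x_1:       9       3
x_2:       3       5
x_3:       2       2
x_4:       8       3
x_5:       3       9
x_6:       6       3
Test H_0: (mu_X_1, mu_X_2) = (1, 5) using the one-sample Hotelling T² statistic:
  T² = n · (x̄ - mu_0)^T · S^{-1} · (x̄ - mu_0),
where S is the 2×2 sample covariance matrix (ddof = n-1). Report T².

Step 1 — sample mean vector:
  mean(X_1) = (9 + 3 + 2 + 8 + 3 + 6) / 6 = 31/6 = 5.1667
  mean(X_2) = (3 + 5 + 2 + 3 + 9 + 3) / 6 = 25/6 = 4.1667
  x̄ = (5.1667, 4.1667),  deviation x̄ - mu_0 = (5.1667, 4.1667) - (1, 5) = (4.1667, -0.8333).

Step 2 — sample covariance matrix, S[i,j] = (1/(n-1)) · Σ_k (x_{k,i} - mean_i) · (x_{k,j} - mean_j), divisor n-1 = 5:
  S[X_1,X_1] = ((3.8333)·(3.8333) + (-2.1667)·(-2.1667) + (-3.1667)·(-3.1667) + (2.8333)·(2.8333) + (-2.1667)·(-2.1667) + (0.8333)·(0.8333)) / 5 = 42.8333/5 = 8.5667
  S[X_1,X_2] = ((3.8333)·(-1.1667) + (-2.1667)·(0.8333) + (-3.1667)·(-2.1667) + (2.8333)·(-1.1667) + (-2.1667)·(4.8333) + (0.8333)·(-1.1667)) / 5 = -14.1667/5 = -2.8333
  S[X_2,X_2] = ((-1.1667)·(-1.1667) + (0.8333)·(0.8333) + (-2.1667)·(-2.1667) + (-1.1667)·(-1.1667) + (4.8333)·(4.8333) + (-1.1667)·(-1.1667)) / 5 = 32.8333/5 = 6.5667
  S = [[8.5667, -2.8333],
 [-2.8333, 6.5667]].

Step 3 — invert S. det(S) = 8.5667·6.5667 - (-2.8333)² = 48.2267.
  S^{-1} = (1/det) · [[d, -b], [-b, a]] = [[0.1362, 0.0588],
 [0.0588, 0.1776]].

Step 4 — quadratic form (x̄ - mu_0)^T · S^{-1} · (x̄ - mu_0):
  S^{-1} · (x̄ - mu_0) = (0.5184, 0.0968),
  (x̄ - mu_0)^T · [...] = (4.1667)·(0.5184) + (-0.8333)·(0.0968) = 2.0793.

Step 5 — scale by n: T² = 6 · 2.0793 = 12.4758.

T² ≈ 12.4758


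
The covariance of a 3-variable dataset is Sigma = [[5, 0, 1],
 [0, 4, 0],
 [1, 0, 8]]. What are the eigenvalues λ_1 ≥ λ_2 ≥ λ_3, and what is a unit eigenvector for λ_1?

Step 1 — characteristic polynomial p(λ) = det(λI - Sigma) = λ³ - tr·λ² + c_1·λ - det, where tr = trace, c_1 = sum of the principal 2×2 minors, det = det(Sigma):
  tr = 5 + 4 + 8 = 17,
  c_1 = (5·4 - (0)²) + (5·8 - (1)²) + (4·8 - (0)²) = 20 + 39 + 32 = 91,
  det = 5·(4·8 - (0)²) - (0)·((0)·8 - (0)·(1)) + (1)·((0)·(0) - 4·(1)) = 5·(32) - (0)·(0) + (1)·(-4) = 156.
  So p(λ) = λ³ - 17λ² + 91λ - 156.
Step 2 — look for an integer root (rational root theorem: any rational root is an integer divisor of 156). Testing λ = 4:
  p(4) = 64 - 272 + 364 - 156 = 0  ✓
  Dividing out (λ - 4): p(λ) = (λ - 4)(λ² - 13λ + 39).
Step 3 — remaining eigenvalues from the quadratic λ² - 13λ + 39 = 0:
  Δ = 13² - 4·39 = 169 - 156 = 13,  λ = (13 ± √13)/2 = (13 ± 3.6056)/2 ≈ 8.3028 or 4.6972.
  Sorted: λ_1 = 8.3028,  λ_2 = 4.6972,  λ_3 = 4  (check: sum = 17 = tr ✓).

Step 4 — unit eigenvector for λ_1 ≈ 8.3028: v spans the null space of (Sigma - λ_1 I), whose rows are
  r_1 = (-3.3028, 0, 1),  r_2 = (0, -4.3028, 0),  r_3 = (1, 0, -0.3028).
  v is orthogonal to every row, so take v ∝ r_1 × r_2 = ((0)·(0) - (1)·(-4.3028), (1)·(0) - (-3.3028)·(0), (-3.3028)·(-4.3028) - (0)·(0)) ≈ (4.3028, 0, 14.2111).
  Let u = (4.3028, 0, 14.2111).
  ||u|| = √((4.3028)² + (0)² + (14.2111)²) = √(220.4693) ≈ 14.8482,  v_1 = u/||u|| ≈ (0.2898, 0, 0.9571) (||v_1|| = 1).

λ_1 = 8.3028,  λ_2 = 4.6972,  λ_3 = 4;  v_1 ≈ (0.2898, 0, 0.9571)
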